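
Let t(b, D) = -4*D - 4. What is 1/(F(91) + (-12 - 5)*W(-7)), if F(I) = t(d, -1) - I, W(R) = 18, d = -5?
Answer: -1/397 ≈ -0.0025189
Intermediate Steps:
t(b, D) = -4 - 4*D
F(I) = -I (F(I) = (-4 - 4*(-1)) - I = (-4 + 4) - I = 0 - I = -I)
1/(F(91) + (-12 - 5)*W(-7)) = 1/(-1*91 + (-12 - 5)*18) = 1/(-91 - 17*18) = 1/(-91 - 306) = 1/(-397) = -1/397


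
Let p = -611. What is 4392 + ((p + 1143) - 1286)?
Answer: 3638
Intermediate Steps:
4392 + ((p + 1143) - 1286) = 4392 + ((-611 + 1143) - 1286) = 4392 + (532 - 1286) = 4392 - 754 = 3638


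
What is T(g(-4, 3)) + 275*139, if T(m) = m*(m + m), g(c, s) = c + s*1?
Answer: 38227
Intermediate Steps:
g(c, s) = c + s
T(m) = 2*m² (T(m) = m*(2*m) = 2*m²)
T(g(-4, 3)) + 275*139 = 2*(-4 + 3)² + 275*139 = 2*(-1)² + 38225 = 2*1 + 38225 = 2 + 38225 = 38227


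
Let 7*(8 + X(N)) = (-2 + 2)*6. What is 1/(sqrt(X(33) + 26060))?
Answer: sqrt(6513)/13026 ≈ 0.0061955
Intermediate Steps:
X(N) = -8 (X(N) = -8 + ((-2 + 2)*6)/7 = -8 + (0*6)/7 = -8 + (1/7)*0 = -8 + 0 = -8)
1/(sqrt(X(33) + 26060)) = 1/(sqrt(-8 + 26060)) = 1/(sqrt(26052)) = 1/(2*sqrt(6513)) = sqrt(6513)/13026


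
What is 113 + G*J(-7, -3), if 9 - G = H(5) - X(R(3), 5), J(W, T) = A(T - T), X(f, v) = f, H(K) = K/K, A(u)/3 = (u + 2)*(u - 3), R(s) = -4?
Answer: 41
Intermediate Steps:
A(u) = 3*(-3 + u)*(2 + u) (A(u) = 3*((u + 2)*(u - 3)) = 3*((2 + u)*(-3 + u)) = 3*((-3 + u)*(2 + u)) = 3*(-3 + u)*(2 + u))
H(K) = 1
J(W, T) = -18 (J(W, T) = -18 - 3*(T - T) + 3*(T - T)² = -18 - 3*0 + 3*0² = -18 + 0 + 3*0 = -18 + 0 + 0 = -18)
G = 4 (G = 9 - (1 - 1*(-4)) = 9 - (1 + 4) = 9 - 1*5 = 9 - 5 = 4)
113 + G*J(-7, -3) = 113 + 4*(-18) = 113 - 72 = 41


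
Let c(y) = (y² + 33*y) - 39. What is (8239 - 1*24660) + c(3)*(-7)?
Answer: -16904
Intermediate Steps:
c(y) = -39 + y² + 33*y
(8239 - 1*24660) + c(3)*(-7) = (8239 - 1*24660) + (-39 + 3² + 33*3)*(-7) = (8239 - 24660) + (-39 + 9 + 99)*(-7) = -16421 + 69*(-7) = -16421 - 483 = -16904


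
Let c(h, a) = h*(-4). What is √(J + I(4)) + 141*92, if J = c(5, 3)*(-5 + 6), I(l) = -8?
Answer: 12972 + 2*I*√7 ≈ 12972.0 + 5.2915*I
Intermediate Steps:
c(h, a) = -4*h
J = -20 (J = (-4*5)*(-5 + 6) = -20*1 = -20)
√(J + I(4)) + 141*92 = √(-20 - 8) + 141*92 = √(-28) + 12972 = 2*I*√7 + 12972 = 12972 + 2*I*√7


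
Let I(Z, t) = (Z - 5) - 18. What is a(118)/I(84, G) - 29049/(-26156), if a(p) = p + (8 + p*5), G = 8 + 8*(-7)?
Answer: 20499685/1595516 ≈ 12.848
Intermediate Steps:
G = -48 (G = 8 - 56 = -48)
I(Z, t) = -23 + Z (I(Z, t) = (-5 + Z) - 18 = -23 + Z)
a(p) = 8 + 6*p (a(p) = p + (8 + 5*p) = 8 + 6*p)
a(118)/I(84, G) - 29049/(-26156) = (8 + 6*118)/(-23 + 84) - 29049/(-26156) = (8 + 708)/61 - 29049*(-1/26156) = 716*(1/61) + 29049/26156 = 716/61 + 29049/26156 = 20499685/1595516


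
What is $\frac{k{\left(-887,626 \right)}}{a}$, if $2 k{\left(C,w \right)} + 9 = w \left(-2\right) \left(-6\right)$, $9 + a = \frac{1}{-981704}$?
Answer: $- \frac{3682862556}{8835337} \approx -416.83$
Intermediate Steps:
$a = - \frac{8835337}{981704}$ ($a = -9 + \frac{1}{-981704} = -9 - \frac{1}{981704} = - \frac{8835337}{981704} \approx -9.0$)
$k{\left(C,w \right)} = - \frac{9}{2} + 6 w$ ($k{\left(C,w \right)} = - \frac{9}{2} + \frac{w \left(-2\right) \left(-6\right)}{2} = - \frac{9}{2} + \frac{- 2 w \left(-6\right)}{2} = - \frac{9}{2} + \frac{12 w}{2} = - \frac{9}{2} + 6 w$)
$\frac{k{\left(-887,626 \right)}}{a} = \frac{- \frac{9}{2} + 6 \cdot 626}{- \frac{8835337}{981704}} = \left(- \frac{9}{2} + 3756\right) \left(- \frac{981704}{8835337}\right) = \frac{7503}{2} \left(- \frac{981704}{8835337}\right) = - \frac{3682862556}{8835337}$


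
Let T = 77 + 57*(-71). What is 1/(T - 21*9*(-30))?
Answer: 1/1700 ≈ 0.00058824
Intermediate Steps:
T = -3970 (T = 77 - 4047 = -3970)
1/(T - 21*9*(-30)) = 1/(-3970 - 21*9*(-30)) = 1/(-3970 - 189*(-30)) = 1/(-3970 + 5670) = 1/1700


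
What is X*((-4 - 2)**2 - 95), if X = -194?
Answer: 11446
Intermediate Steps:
X*((-4 - 2)**2 - 95) = -194*((-4 - 2)**2 - 95) = -194*((-6)**2 - 95) = -194*(36 - 95) = -194*(-59) = 11446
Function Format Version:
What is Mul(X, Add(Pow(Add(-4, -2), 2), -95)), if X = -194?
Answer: 11446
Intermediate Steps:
Mul(X, Add(Pow(Add(-4, -2), 2), -95)) = Mul(-194, Add(Pow(Add(-4, -2), 2), -95)) = Mul(-194, Add(Pow(-6, 2), -95)) = Mul(-194, Add(36, -95)) = Mul(-194, -59) = 11446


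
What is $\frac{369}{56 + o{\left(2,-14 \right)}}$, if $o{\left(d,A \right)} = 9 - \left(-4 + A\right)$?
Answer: $\frac{369}{83} \approx 4.4458$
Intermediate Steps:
$o{\left(d,A \right)} = 13 - A$ ($o{\left(d,A \right)} = 9 - \left(-4 + A\right) = 13 - A$)
$\frac{369}{56 + o{\left(2,-14 \right)}} = \frac{369}{56 + \left(13 - -14\right)} = \frac{369}{56 + \left(13 + 14\right)} = \frac{369}{56 + 27} = \frac{369}{83}$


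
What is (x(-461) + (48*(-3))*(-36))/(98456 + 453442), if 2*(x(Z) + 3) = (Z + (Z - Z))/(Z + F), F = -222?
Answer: 7077707/753892668 ≈ 0.0093882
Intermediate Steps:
x(Z) = -3 + Z/(2*(-222 + Z)) (x(Z) = -3 + ((Z + (Z - Z))/(Z - 222))/2 = -3 + ((Z + 0)/(-222 + Z))/2 = -3 + (Z/(-222 + Z))/2 = -3 + Z/(2*(-222 + Z)))
(x(-461) + (48*(-3))*(-36))/(98456 + 453442) = ((1332 - 5*(-461))/(2*(-222 - 461)) + (48*(-3))*(-36))/(98456 + 453442) = ((½)*(1332 + 2305)/(-683) - 144*(-36))/551898 = ((½)*(-1/683)*3637 + 5184)*(1/551898) = (-3637/1366 + 5184)*(1/551898) = (7077707/1366)*(1/551898) = 7077707/753892668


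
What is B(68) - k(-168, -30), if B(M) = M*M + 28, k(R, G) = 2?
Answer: 4650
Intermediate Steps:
B(M) = 28 + M² (B(M) = M² + 28 = 28 + M²)
B(68) - k(-168, -30) = (28 + 68²) - 1*2 = (28 + 4624) - 2 = 4652 - 2 = 4650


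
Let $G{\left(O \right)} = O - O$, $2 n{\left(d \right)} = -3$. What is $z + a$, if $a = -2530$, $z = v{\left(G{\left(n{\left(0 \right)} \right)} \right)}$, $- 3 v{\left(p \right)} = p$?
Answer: $-2530$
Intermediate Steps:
$n{\left(d \right)} = - \frac{3}{2}$ ($n{\left(d \right)} = \frac{1}{2} \left(-3\right) = - \frac{3}{2}$)
$G{\left(O \right)} = 0$
$v{\left(p \right)} = - \frac{p}{3}$
$z = 0$ ($z = \left(- \frac{1}{3}\right) 0 = 0$)
$z + a = 0 - 2530 = -2530$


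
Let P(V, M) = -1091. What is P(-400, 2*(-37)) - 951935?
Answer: -953026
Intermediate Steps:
P(-400, 2*(-37)) - 951935 = -1091 - 951935 = -953026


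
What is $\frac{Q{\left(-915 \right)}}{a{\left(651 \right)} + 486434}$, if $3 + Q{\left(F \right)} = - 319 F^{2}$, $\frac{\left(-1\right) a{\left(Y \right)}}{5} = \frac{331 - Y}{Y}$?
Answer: $- \frac{86932840239}{158335067} \approx -549.04$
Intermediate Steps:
$a{\left(Y \right)} = - \frac{5 \left(331 - Y\right)}{Y}$ ($a{\left(Y \right)} = - 5 \frac{331 - Y}{Y} = - \frac{5 \left(331 - Y\right)}{Y}$)
$Q{\left(F \right)} = -3 - 319 F^{2}$
$\frac{Q{\left(-915 \right)}}{a{\left(651 \right)} + 486434} = \frac{-3 - 319 \left(-915\right)^{2}}{\left(5 - \frac{1655}{651}\right) + 486434} = \frac{-3 - 267074775}{\left(5 - \frac{1655}{651}\right) + 486434} = - \frac{267074778}{\frac{1600}{651} + 486434} = - \frac{267074778}{\frac{316670134}{651}} = \left(-267074778\right) \frac{651}{316670134} = - \frac{86932840239}{158335067}$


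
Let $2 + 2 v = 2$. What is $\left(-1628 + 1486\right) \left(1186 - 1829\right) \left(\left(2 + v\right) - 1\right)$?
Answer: $91306$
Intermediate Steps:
$v = 0$ ($v = -1 + \frac{1}{2} \cdot 2 = -1 + 1 = 0$)
$\left(-1628 + 1486\right) \left(1186 - 1829\right) \left(\left(2 + v\right) - 1\right) = \left(-1628 + 1486\right) \left(1186 - 1829\right) \left(\left(2 + 0\right) - 1\right) = \left(-142\right) \left(-643\right) \left(2 - 1\right) = 91306 \cdot 1 = 91306$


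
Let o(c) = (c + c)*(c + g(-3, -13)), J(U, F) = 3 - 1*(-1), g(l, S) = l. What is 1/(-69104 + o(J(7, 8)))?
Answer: -1/69096 ≈ -1.4473e-5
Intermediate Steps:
J(U, F) = 4 (J(U, F) = 3 + 1 = 4)
o(c) = 2*c*(-3 + c) (o(c) = (c + c)*(c - 3) = (2*c)*(-3 + c) = 2*c*(-3 + c))
1/(-69104 + o(J(7, 8))) = 1/(-69104 + 2*4*(-3 + 4)) = 1/(-69104 + 2*4*1) = 1/(-69104 + 8) = 1/(-69096) = -1/69096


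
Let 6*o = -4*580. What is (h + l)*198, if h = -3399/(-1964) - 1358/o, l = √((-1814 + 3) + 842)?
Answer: 73904589/71195 + 198*I*√969 ≈ 1038.1 + 6163.5*I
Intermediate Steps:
o = -1160/3 (o = (-4*580)/6 = (⅙)*(-2320) = -1160/3 ≈ -386.67)
l = I*√969 (l = √(-1811 + 842) = √(-969) = I*√969 ≈ 31.129*I)
h = 746511/142390 (h = -3399/(-1964) - 1358/(-1160/3) = -3399*(-1/1964) - 1358*(-3/1160) = 3399/1964 + 2037/580 = 746511/142390 ≈ 5.2427)
(h + l)*198 = (746511/142390 + I*√969)*198 = 73904589/71195 + 198*I*√969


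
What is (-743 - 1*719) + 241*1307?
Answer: 313525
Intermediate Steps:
(-743 - 1*719) + 241*1307 = (-743 - 719) + 314987 = -1462 + 314987 = 313525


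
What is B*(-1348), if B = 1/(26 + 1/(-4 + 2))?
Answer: -2696/51 ≈ -52.863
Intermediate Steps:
B = 2/51 (B = 1/(26 + 1/(-2)) = 1/(26 - ½) = 1/(51/2) = 2/51 ≈ 0.039216)
B*(-1348) = (2/51)*(-1348) = -2696/51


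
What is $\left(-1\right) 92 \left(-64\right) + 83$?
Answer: $5971$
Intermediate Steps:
$\left(-1\right) 92 \left(-64\right) + 83 = \left(-92\right) \left(-64\right) + 83 = 5888 + 83 = 5971$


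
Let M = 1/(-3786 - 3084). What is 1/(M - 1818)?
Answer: -6870/12489661 ≈ -0.00055005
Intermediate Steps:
M = -1/6870 (M = 1/(-6870) = -1/6870 ≈ -0.00014556)
1/(M - 1818) = 1/(-1/6870 - 1818) = 1/(-12489661/6870) = -6870/12489661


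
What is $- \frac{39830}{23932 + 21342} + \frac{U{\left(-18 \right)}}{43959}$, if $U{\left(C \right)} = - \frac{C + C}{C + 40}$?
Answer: $- \frac{3209823623}{3648699571} \approx -0.87972$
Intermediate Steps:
$U{\left(C \right)} = - \frac{2 C}{40 + C}$
$- \frac{39830}{23932 + 21342} + \frac{U{\left(-18 \right)}}{43959} = - \frac{39830}{23932 + 21342} + \frac{\left(-2\right) \left(-18\right) \frac{1}{40 - 18}}{43959} = - \frac{39830}{45274} + \left(-2\right) \left(-18\right) \frac{1}{22} \cdot \frac{1}{43959} = \left(-39830\right) \frac{1}{45274} + \left(-2\right) \left(-18\right) \frac{1}{22} \cdot \frac{1}{43959} = - \frac{19915}{22637} + \frac{18}{11} \cdot \frac{1}{43959} = - \frac{19915}{22637} + \frac{6}{161183} = - \frac{3209823623}{3648699571}$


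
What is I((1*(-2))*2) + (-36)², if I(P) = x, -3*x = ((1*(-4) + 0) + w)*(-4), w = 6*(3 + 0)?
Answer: 3944/3 ≈ 1314.7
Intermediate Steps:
w = 18 (w = 6*3 = 18)
x = 56/3 (x = -((1*(-4) + 0) + 18)*(-4)/3 = -((-4 + 0) + 18)*(-4)/3 = -(-4 + 18)*(-4)/3 = -14*(-4)/3 = -⅓*(-56) = 56/3 ≈ 18.667)
I(P) = 56/3
I((1*(-2))*2) + (-36)² = 56/3 + (-36)² = 56/3 + 1296 = 3944/3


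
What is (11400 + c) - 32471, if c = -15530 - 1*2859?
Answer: -39460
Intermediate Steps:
c = -18389 (c = -15530 - 2859 = -18389)
(11400 + c) - 32471 = (11400 - 18389) - 32471 = -6989 - 32471 = -39460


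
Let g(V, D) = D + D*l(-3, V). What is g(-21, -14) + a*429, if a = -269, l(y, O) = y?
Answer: -115373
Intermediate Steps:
g(V, D) = -2*D (g(V, D) = D + D*(-3) = D - 3*D = -2*D)
g(-21, -14) + a*429 = -2*(-14) - 269*429 = 28 - 115401 = -115373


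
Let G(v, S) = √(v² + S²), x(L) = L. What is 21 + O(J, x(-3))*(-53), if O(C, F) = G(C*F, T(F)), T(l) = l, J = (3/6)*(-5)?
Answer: 21 - 159*√29/2 ≈ -407.12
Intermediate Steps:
J = -5/2 (J = (3*(⅙))*(-5) = (½)*(-5) = -5/2 ≈ -2.5000)
G(v, S) = √(S² + v²)
O(C, F) = √(F² + C²*F²) (O(C, F) = √(F² + (C*F)²) = √(F² + C²*F²))
21 + O(J, x(-3))*(-53) = 21 + √((-3)²*(1 + (-5/2)²))*(-53) = 21 + √(9*(1 + 25/4))*(-53) = 21 + √(9*(29/4))*(-53) = 21 + √(261/4)*(-53) = 21 + (3*√29/2)*(-53) = 21 - 159*√29/2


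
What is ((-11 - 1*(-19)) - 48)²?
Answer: 1600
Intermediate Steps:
((-11 - 1*(-19)) - 48)² = ((-11 + 19) - 48)² = (8 - 48)² = (-40)² = 1600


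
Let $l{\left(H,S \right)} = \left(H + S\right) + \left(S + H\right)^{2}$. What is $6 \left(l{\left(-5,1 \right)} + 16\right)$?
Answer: $168$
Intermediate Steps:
$l{\left(H,S \right)} = H + S + \left(H + S\right)^{2}$ ($l{\left(H,S \right)} = \left(H + S\right) + \left(H + S\right)^{2} = H + S + \left(H + S\right)^{2}$)
$6 \left(l{\left(-5,1 \right)} + 16\right) = 6 \left(\left(-5 + 1 + \left(-5 + 1\right)^{2}\right) + 16\right) = 6 \left(\left(-5 + 1 + \left(-4\right)^{2}\right) + 16\right) = 6 \left(\left(-5 + 1 + 16\right) + 16\right) = 6 \left(12 + 16\right) = 6 \cdot 28 = 168$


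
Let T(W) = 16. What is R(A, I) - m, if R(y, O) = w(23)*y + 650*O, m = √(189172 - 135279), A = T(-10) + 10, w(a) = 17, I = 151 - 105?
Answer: 30342 - √53893 ≈ 30110.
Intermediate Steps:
I = 46
A = 26 (A = 16 + 10 = 26)
m = √53893 ≈ 232.15
R(y, O) = 17*y + 650*O
R(A, I) - m = (17*26 + 650*46) - √53893 = (442 + 29900) - √53893 = 30342 - √53893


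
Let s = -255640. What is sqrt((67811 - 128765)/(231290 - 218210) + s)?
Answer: I*sqrt(303731420655)/1090 ≈ 505.61*I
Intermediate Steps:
sqrt((67811 - 128765)/(231290 - 218210) + s) = sqrt((67811 - 128765)/(231290 - 218210) - 255640) = sqrt(-60954/13080 - 255640) = sqrt(-60954*1/13080 - 255640) = sqrt(-10159/2180 - 255640) = sqrt(-557305359/2180) = I*sqrt(303731420655)/1090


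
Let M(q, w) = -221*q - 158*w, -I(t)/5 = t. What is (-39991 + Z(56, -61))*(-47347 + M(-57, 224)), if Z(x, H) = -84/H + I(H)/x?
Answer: 4790205747237/1708 ≈ 2.8046e+9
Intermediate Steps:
I(t) = -5*t
Z(x, H) = -84/H - 5*H/x (Z(x, H) = -84/H + (-5*H)/x = -84/H - 5*H/x)
(-39991 + Z(56, -61))*(-47347 + M(-57, 224)) = (-39991 + (-84/(-61) - 5*(-61)/56))*(-47347 + (-221*(-57) - 158*224)) = (-39991 + (-84*(-1/61) - 5*(-61)*1/56))*(-47347 + (12597 - 35392)) = (-39991 + (84/61 + 305/56))*(-47347 - 22795) = (-39991 + 23309/3416)*(-70142) = -136585947/3416*(-70142) = 4790205747237/1708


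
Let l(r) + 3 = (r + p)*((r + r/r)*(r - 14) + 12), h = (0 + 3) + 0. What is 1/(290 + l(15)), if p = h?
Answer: 1/791 ≈ 0.0012642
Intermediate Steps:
h = 3 (h = 3 + 0 = 3)
p = 3
l(r) = -3 + (3 + r)*(12 + (1 + r)*(-14 + r)) (l(r) = -3 + (r + 3)*((r + r/r)*(r - 14) + 12) = -3 + (3 + r)*((r + 1)*(-14 + r) + 12) = -3 + (3 + r)*((1 + r)*(-14 + r) + 12) = -3 + (3 + r)*(12 + (1 + r)*(-14 + r)))
1/(290 + l(15)) = 1/(290 + (-9 + 15³ - 41*15 - 10*15²)) = 1/(290 + (-9 + 3375 - 615 - 10*225)) = 1/(290 + (-9 + 3375 - 615 - 2250)) = 1/(290 + 501) = 1/791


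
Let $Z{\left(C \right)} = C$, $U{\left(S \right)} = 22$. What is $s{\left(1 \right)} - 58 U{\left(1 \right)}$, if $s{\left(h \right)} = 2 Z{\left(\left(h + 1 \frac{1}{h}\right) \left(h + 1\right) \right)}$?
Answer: $-1268$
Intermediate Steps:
$s{\left(h \right)} = 2 \left(1 + h\right) \left(h + \frac{1}{h}\right)$ ($s{\left(h \right)} = 2 \left(h + 1 \frac{1}{h}\right) \left(h + 1\right) = 2 \left(h + \frac{1}{h}\right) \left(1 + h\right) = 2 \left(1 + h\right) \left(h + \frac{1}{h}\right)$)
$s{\left(1 \right)} - 58 U{\left(1 \right)} = \frac{2 \left(1 + 1 \left(1 + 1 + 1^{2}\right)\right)}{1} - 1276 = 2 \cdot 1 \left(1 + 1 \left(1 + 1 + 1\right)\right) - 1276 = 2 \cdot 1 \left(1 + 1 \cdot 3\right) - 1276 = 2 \cdot 1 \left(1 + 3\right) - 1276 = 2 \cdot 1 \cdot 4 - 1276 = 8 - 1276 = -1268$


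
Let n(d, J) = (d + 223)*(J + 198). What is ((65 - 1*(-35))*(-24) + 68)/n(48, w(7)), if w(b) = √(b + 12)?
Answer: -461736/10619135 + 2332*√19/10619135 ≈ -0.042524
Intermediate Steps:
w(b) = √(12 + b)
n(d, J) = (198 + J)*(223 + d) (n(d, J) = (223 + d)*(198 + J) = (198 + J)*(223 + d))
((65 - 1*(-35))*(-24) + 68)/n(48, w(7)) = ((65 - 1*(-35))*(-24) + 68)/(44154 + 198*48 + 223*√(12 + 7) + √(12 + 7)*48) = ((65 + 35)*(-24) + 68)/(44154 + 9504 + 223*√19 + √19*48) = (100*(-24) + 68)/(44154 + 9504 + 223*√19 + 48*√19) = (-2400 + 68)/(53658 + 271*√19) = -2332/(53658 + 271*√19)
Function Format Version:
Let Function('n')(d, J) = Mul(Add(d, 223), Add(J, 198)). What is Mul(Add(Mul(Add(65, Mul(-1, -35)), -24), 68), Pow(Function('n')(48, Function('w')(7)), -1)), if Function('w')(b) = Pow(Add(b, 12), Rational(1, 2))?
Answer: Add(Rational(-461736, 10619135), Mul(Rational(2332, 10619135), Pow(19, Rational(1, 2)))) ≈ -0.042524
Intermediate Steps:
Function('w')(b) = Pow(Add(12, b), Rational(1, 2))
Function('n')(d, J) = Mul(Add(198, J), Add(223, d)) (Function('n')(d, J) = Mul(Add(223, d), Add(198, J)) = Mul(Add(198, J), Add(223, d)))
Mul(Add(Mul(Add(65, Mul(-1, -35)), -24), 68), Pow(Function('n')(48, Function('w')(7)), -1)) = Mul(Add(Mul(Add(65, Mul(-1, -35)), -24), 68), Pow(Add(44154, Mul(198, 48), Mul(223, Pow(Add(12, 7), Rational(1, 2))), Mul(Pow(Add(12, 7), Rational(1, 2)), 48)), -1)) = Mul(Add(Mul(Add(65, 35), -24), 68), Pow(Add(44154, 9504, Mul(223, Pow(19, Rational(1, 2))), Mul(Pow(19, Rational(1, 2)), 48)), -1)) = Mul(Add(Mul(100, -24), 68), Pow(Add(44154, 9504, Mul(223, Pow(19, Rational(1, 2))), Mul(48, Pow(19, Rational(1, 2)))), -1)) = Mul(Add(-2400, 68), Pow(Add(53658, Mul(271, Pow(19, Rational(1, 2)))), -1)) = Mul(-2332, Pow(Add(53658, Mul(271, Pow(19, Rational(1, 2)))), -1))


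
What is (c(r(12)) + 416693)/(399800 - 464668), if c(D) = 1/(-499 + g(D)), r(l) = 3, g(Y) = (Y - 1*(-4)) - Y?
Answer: -103131517/16054830 ≈ -6.4237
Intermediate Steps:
g(Y) = 4 (g(Y) = (Y + 4) - Y = (4 + Y) - Y = 4)
c(D) = -1/495 (c(D) = 1/(-499 + 4) = 1/(-495) = -1/495)
(c(r(12)) + 416693)/(399800 - 464668) = (-1/495 + 416693)/(399800 - 464668) = (206263034/495)/(-64868) = (206263034/495)*(-1/64868) = -103131517/16054830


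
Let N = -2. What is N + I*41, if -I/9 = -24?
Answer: 8854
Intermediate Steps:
I = 216 (I = -9*(-24) = 216)
N + I*41 = -2 + 216*41 = -2 + 8856 = 8854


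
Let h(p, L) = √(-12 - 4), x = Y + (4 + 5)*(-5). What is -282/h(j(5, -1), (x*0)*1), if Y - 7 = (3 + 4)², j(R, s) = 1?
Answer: 141*I/2 ≈ 70.5*I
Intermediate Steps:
Y = 56 (Y = 7 + (3 + 4)² = 7 + 7² = 7 + 49 = 56)
x = 11 (x = 56 + (4 + 5)*(-5) = 56 + 9*(-5) = 56 - 45 = 11)
h(p, L) = 4*I (h(p, L) = √(-16) = 4*I)
-282/h(j(5, -1), (x*0)*1) = -282*(-I/4) = -(-141)*I/2 = 141*I/2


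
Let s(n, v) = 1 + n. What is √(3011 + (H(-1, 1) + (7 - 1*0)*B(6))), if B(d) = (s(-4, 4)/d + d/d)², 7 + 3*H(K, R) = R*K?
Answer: √108363/6 ≈ 54.864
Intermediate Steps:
H(K, R) = -7/3 + K*R/3 (H(K, R) = -7/3 + (R*K)/3 = -7/3 + (K*R)/3 = -7/3 + K*R/3)
B(d) = (1 - 3/d)² (B(d) = ((1 - 4)/d + d/d)² = (-3/d + 1)² = (1 - 3/d)²)
√(3011 + (H(-1, 1) + (7 - 1*0)*B(6))) = √(3011 + ((-7/3 + (⅓)*(-1)*1) + (7 - 1*0)*((-3 + 6)²/6²))) = √(3011 + ((-7/3 - ⅓) + (7 + 0)*((1/36)*3²))) = √(3011 + (-8/3 + 7*((1/36)*9))) = √(3011 + (-8/3 + 7*(¼))) = √(3011 + (-8/3 + 7/4)) = √(3011 - 11/12) = √(36121/12) = √108363/6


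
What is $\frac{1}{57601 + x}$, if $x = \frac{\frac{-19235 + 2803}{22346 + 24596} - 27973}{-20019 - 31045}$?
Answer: $\frac{1198523144}{69036788180043} \approx 1.7361 \cdot 10^{-5}$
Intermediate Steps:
$x = \frac{656562499}{1198523144}$ ($x = \frac{- \frac{16432}{46942} - 27973}{-51064} = \left(\left(-16432\right) \frac{1}{46942} - 27973\right) \left(- \frac{1}{51064}\right) = \left(- \frac{8216}{23471} - 27973\right) \left(- \frac{1}{51064}\right) = \left(- \frac{656562499}{23471}\right) \left(- \frac{1}{51064}\right) = \frac{656562499}{1198523144} \approx 0.54781$)
$\frac{1}{57601 + x} = \frac{1}{57601 + \frac{656562499}{1198523144}} = \frac{1}{\frac{69036788180043}{1198523144}} = \frac{1198523144}{69036788180043}$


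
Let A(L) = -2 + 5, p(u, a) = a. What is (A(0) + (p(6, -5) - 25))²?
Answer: 729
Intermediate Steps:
A(L) = 3
(A(0) + (p(6, -5) - 25))² = (3 + (-5 - 25))² = (3 - 30)² = (-27)² = 729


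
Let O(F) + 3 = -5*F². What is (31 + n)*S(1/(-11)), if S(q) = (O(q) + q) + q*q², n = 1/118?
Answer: -7629015/78529 ≈ -97.149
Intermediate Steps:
O(F) = -3 - 5*F²
n = 1/118 ≈ 0.0084746
S(q) = -3 + q + q³ - 5*q² (S(q) = ((-3 - 5*q²) + q) + q*q² = (-3 + q - 5*q²) + q³ = -3 + q + q³ - 5*q²)
(31 + n)*S(1/(-11)) = (31 + 1/118)*(-3 + 1/(-11) + (1/(-11))³ - 5*(1/(-11))²) = 3659*(-3 - 1/11 + (-1/11)³ - 5*(-1/11)²)/118 = 3659*(-3 - 1/11 - 1/1331 - 5*1/121)/118 = 3659*(-3 - 1/11 - 1/1331 - 5/121)/118 = (3659/118)*(-4170/1331) = -7629015/78529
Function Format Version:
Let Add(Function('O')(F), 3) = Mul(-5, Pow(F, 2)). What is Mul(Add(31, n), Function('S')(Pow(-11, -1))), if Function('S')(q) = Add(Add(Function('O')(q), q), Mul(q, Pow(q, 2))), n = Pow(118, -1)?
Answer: Rational(-7629015, 78529) ≈ -97.149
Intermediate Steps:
Function('O')(F) = Add(-3, Mul(-5, Pow(F, 2)))
n = Rational(1, 118) ≈ 0.0084746
Function('S')(q) = Add(-3, q, Pow(q, 3), Mul(-5, Pow(q, 2))) (Function('S')(q) = Add(Add(Add(-3, Mul(-5, Pow(q, 2))), q), Mul(q, Pow(q, 2))) = Add(Add(-3, q, Mul(-5, Pow(q, 2))), Pow(q, 3)) = Add(-3, q, Pow(q, 3), Mul(-5, Pow(q, 2))))
Mul(Add(31, n), Function('S')(Pow(-11, -1))) = Mul(Add(31, Rational(1, 118)), Add(-3, Pow(-11, -1), Pow(Pow(-11, -1), 3), Mul(-5, Pow(Pow(-11, -1), 2)))) = Mul(Rational(3659, 118), Add(-3, Rational(-1, 11), Pow(Rational(-1, 11), 3), Mul(-5, Pow(Rational(-1, 11), 2)))) = Mul(Rational(3659, 118), Add(-3, Rational(-1, 11), Rational(-1, 1331), Mul(-5, Rational(1, 121)))) = Mul(Rational(3659, 118), Add(-3, Rational(-1, 11), Rational(-1, 1331), Rational(-5, 121))) = Mul(Rational(3659, 118), Rational(-4170, 1331)) = Rational(-7629015, 78529)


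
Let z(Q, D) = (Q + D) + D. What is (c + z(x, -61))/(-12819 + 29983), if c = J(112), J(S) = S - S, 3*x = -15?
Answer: -127/17164 ≈ -0.0073992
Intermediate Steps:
x = -5 (x = (⅓)*(-15) = -5)
z(Q, D) = Q + 2*D (z(Q, D) = (D + Q) + D = Q + 2*D)
J(S) = 0
c = 0
(c + z(x, -61))/(-12819 + 29983) = (0 + (-5 + 2*(-61)))/(-12819 + 29983) = (0 + (-5 - 122))/17164 = (0 - 127)*(1/17164) = -127*1/17164 = -127/17164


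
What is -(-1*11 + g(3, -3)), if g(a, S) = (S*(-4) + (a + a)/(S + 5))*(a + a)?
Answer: -79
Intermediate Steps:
g(a, S) = 2*a*(-4*S + 2*a/(5 + S)) (g(a, S) = (-4*S + (2*a)/(5 + S))*(2*a) = (-4*S + 2*a/(5 + S))*(2*a) = 2*a*(-4*S + 2*a/(5 + S)))
-(-1*11 + g(3, -3)) = -(-1*11 + 4*3*(3 - 10*(-3) - 2*(-3)²)/(5 - 3)) = -(-11 + 4*3*(3 + 30 - 2*9)/2) = -(-11 + 4*3*(½)*(3 + 30 - 18)) = -(-11 + 4*3*(½)*15) = -(-11 + 90) = -1*79 = -79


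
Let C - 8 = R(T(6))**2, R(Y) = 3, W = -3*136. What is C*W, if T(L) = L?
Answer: -6936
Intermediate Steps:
W = -408
C = 17 (C = 8 + 3**2 = 8 + 9 = 17)
C*W = 17*(-408) = -6936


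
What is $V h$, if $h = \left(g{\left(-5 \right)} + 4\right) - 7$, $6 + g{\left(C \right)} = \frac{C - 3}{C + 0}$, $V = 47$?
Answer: $- \frac{1739}{5} \approx -347.8$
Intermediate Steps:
$g{\left(C \right)} = -6 + \frac{-3 + C}{C}$ ($g{\left(C \right)} = -6 + \frac{C - 3}{C + 0} = -6 + \frac{-3 + C}{C}$)
$h = - \frac{37}{5}$ ($h = \left(\left(-5 - \frac{3}{-5}\right) + 4\right) - 7 = \left(\left(-5 - - \frac{3}{5}\right) + 4\right) - 7 = \left(\left(-5 + \frac{3}{5}\right) + 4\right) - 7 = \left(- \frac{22}{5} + 4\right) - 7 = - \frac{2}{5} - 7 = - \frac{37}{5} \approx -7.4$)
$V h = 47 \left(- \frac{37}{5}\right) = - \frac{1739}{5}$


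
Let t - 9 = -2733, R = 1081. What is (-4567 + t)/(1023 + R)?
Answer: -7291/2104 ≈ -3.4653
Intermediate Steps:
t = -2724 (t = 9 - 2733 = -2724)
(-4567 + t)/(1023 + R) = (-4567 - 2724)/(1023 + 1081) = -7291/2104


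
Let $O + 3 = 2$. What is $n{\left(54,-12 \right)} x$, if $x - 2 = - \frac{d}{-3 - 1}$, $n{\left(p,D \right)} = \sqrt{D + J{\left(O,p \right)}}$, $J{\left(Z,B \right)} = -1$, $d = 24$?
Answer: $8 i \sqrt{13} \approx 28.844 i$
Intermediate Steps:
$O = -1$ ($O = -3 + 2 = -1$)
$n{\left(p,D \right)} = \sqrt{-1 + D}$ ($n{\left(p,D \right)} = \sqrt{D - 1} = \sqrt{-1 + D}$)
$x = 8$ ($x = 2 - \frac{24}{-3 - 1} = 2 - \frac{24}{-4} = 2 - 24 \left(- \frac{1}{4}\right) = 2 - -6 = 2 + 6 = 8$)
$n{\left(54,-12 \right)} x = \sqrt{-1 - 12} \cdot 8 = \sqrt{-13} \cdot 8 = i \sqrt{13} \cdot 8 = 8 i \sqrt{13}$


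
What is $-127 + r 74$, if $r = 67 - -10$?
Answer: $5571$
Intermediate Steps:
$r = 77$ ($r = 67 + 10 = 77$)
$-127 + r 74 = -127 + 77 \cdot 74 = -127 + 5698 = 5571$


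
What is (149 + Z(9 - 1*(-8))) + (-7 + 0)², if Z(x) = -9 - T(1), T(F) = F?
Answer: 188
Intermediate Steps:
Z(x) = -10 (Z(x) = -9 - 1*1 = -9 - 1 = -10)
(149 + Z(9 - 1*(-8))) + (-7 + 0)² = (149 - 10) + (-7 + 0)² = 139 + (-7)² = 139 + 49 = 188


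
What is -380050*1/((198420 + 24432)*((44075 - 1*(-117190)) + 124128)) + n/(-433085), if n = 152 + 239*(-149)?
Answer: 1127521009644737/13772189798029530 ≈ 0.081869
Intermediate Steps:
n = -35459 (n = 152 - 35611 = -35459)
-380050*1/((198420 + 24432)*((44075 - 1*(-117190)) + 124128)) + n/(-433085) = -380050*1/((198420 + 24432)*((44075 - 1*(-117190)) + 124128)) - 35459/(-433085) = -380050*1/(222852*((44075 + 117190) + 124128)) - 35459*(-1/433085) = -380050*1/(222852*(161265 + 124128)) + 35459/433085 = -380050/(285393*222852) + 35459/433085 = -380050/63600400836 + 35459/433085 = -380050*1/63600400836 + 35459/433085 = -190025/31800200418 + 35459/433085 = 1127521009644737/13772189798029530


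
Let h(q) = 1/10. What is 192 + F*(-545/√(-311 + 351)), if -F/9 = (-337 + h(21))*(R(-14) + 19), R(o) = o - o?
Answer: 192 - 62794791*√10/40 ≈ -4.9642e+6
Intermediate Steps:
R(o) = 0
h(q) = ⅒
F = 576099/10 (F = -9*(-337 + ⅒)*(0 + 19) = -(-30321)*19/10 = -9*(-64011/10) = 576099/10 ≈ 57610.)
192 + F*(-545/√(-311 + 351)) = 192 + 576099*(-545/√(-311 + 351))/10 = 192 + 576099*(-545*√10/20)/10 = 192 + 576099*(-109*√10/4)/10 = 192 - 62794791*√10/40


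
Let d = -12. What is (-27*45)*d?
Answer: 14580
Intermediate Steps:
(-27*45)*d = -27*45*(-12) = -1215*(-12) = 14580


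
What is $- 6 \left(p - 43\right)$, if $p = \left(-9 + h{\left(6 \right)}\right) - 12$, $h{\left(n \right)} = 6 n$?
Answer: $168$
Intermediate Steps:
$p = 15$ ($p = \left(-9 + 6 \cdot 6\right) - 12 = \left(-9 + 36\right) - 12 = 27 - 12 = 15$)
$- 6 \left(p - 43\right) = - 6 \left(15 - 43\right) = \left(-6\right) \left(-28\right) = 168$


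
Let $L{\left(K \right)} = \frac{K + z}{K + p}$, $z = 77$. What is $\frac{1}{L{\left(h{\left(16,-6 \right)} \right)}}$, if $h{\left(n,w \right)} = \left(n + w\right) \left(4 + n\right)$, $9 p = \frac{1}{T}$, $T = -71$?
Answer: $\frac{127799}{177003} \approx 0.72202$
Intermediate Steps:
$p = - \frac{1}{639}$ ($p = \frac{1}{9 \left(-71\right)} = \frac{1}{9} \left(- \frac{1}{71}\right) = - \frac{1}{639} \approx -0.0015649$)
$h{\left(n,w \right)} = \left(4 + n\right) \left(n + w\right)$
$L{\left(K \right)} = \frac{77 + K}{- \frac{1}{639} + K}$ ($L{\left(K \right)} = \frac{K + 77}{K - \frac{1}{639}} = \frac{77 + K}{- \frac{1}{639} + K}$)
$\frac{1}{L{\left(h{\left(16,-6 \right)} \right)}} = \frac{1}{639 \frac{1}{-1 + 639 \left(16^{2} + 4 \cdot 16 + 4 \left(-6\right) + 16 \left(-6\right)\right)} \left(77 + \left(16^{2} + 4 \cdot 16 + 4 \left(-6\right) + 16 \left(-6\right)\right)\right)} = \frac{1}{639 \frac{1}{-1 + 639 \left(256 + 64 - 24 - 96\right)} \left(77 + \left(256 + 64 - 24 - 96\right)\right)} = \frac{1}{639 \frac{1}{-1 + 639 \cdot 200} \left(77 + 200\right)} = \frac{1}{639 \frac{1}{-1 + 127800} \cdot 277} = \frac{1}{639 \cdot \frac{1}{127799} \cdot 277} = \frac{1}{\frac{177003}{127799}} = \frac{127799}{177003}$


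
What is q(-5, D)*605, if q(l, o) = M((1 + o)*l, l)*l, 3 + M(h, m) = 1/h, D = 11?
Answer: 109505/12 ≈ 9125.4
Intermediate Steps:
M(h, m) = -3 + 1/h
q(l, o) = l*(-3 + 1/(l*(1 + o))) (q(l, o) = (-3 + 1/((1 + o)*l))*l = (-3 + 1/(l*(1 + o)))*l = l*(-3 + 1/(l*(1 + o))))
q(-5, D)*605 = ((1 - 3*(-5)*(1 + 11))/(1 + 11))*605 = ((1 - 3*(-5)*12)/12)*605 = ((1 + 180)/12)*605 = ((1/12)*181)*605 = (181/12)*605 = 109505/12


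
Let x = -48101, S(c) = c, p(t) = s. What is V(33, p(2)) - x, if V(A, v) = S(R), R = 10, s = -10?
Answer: 48111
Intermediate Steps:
p(t) = -10
V(A, v) = 10
V(33, p(2)) - x = 10 - 1*(-48101) = 10 + 48101 = 48111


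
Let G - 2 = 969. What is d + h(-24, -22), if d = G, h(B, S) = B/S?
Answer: 10693/11 ≈ 972.09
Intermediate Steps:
G = 971 (G = 2 + 969 = 971)
d = 971
d + h(-24, -22) = 971 - 24/(-22) = 971 - 24*(-1/22) = 971 + 12/11 = 10693/11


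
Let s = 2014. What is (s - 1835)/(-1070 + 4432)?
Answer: 179/3362 ≈ 0.053242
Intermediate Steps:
(s - 1835)/(-1070 + 4432) = (2014 - 1835)/(-1070 + 4432) = 179/3362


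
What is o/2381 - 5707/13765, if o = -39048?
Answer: -551084087/32774465 ≈ -16.814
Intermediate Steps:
o/2381 - 5707/13765 = -39048/2381 - 5707/13765 = -551084087/32774465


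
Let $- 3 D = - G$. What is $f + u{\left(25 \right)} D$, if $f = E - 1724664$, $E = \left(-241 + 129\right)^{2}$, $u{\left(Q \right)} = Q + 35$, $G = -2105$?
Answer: $-1754220$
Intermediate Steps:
$u{\left(Q \right)} = 35 + Q$
$E = 12544$ ($E = \left(-112\right)^{2} = 12544$)
$D = - \frac{2105}{3}$ ($D = - \frac{\left(-1\right) \left(-2105\right)}{3} = \left(- \frac{1}{3}\right) 2105 = - \frac{2105}{3} \approx -701.67$)
$f = -1712120$ ($f = 12544 - 1724664 = -1712120$)
$f + u{\left(25 \right)} D = -1712120 + \left(35 + 25\right) \left(- \frac{2105}{3}\right) = -1712120 + 60 \left(- \frac{2105}{3}\right) = -1712120 - 42100 = -1754220$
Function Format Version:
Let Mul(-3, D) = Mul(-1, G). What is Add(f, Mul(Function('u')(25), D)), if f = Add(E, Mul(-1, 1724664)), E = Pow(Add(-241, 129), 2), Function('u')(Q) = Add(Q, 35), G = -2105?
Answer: -1754220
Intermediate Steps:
Function('u')(Q) = Add(35, Q)
E = 12544 (E = Pow(-112, 2) = 12544)
D = Rational(-2105, 3) (D = Mul(Rational(-1, 3), Mul(-1, -2105)) = Mul(Rational(-1, 3), 2105) = Rational(-2105, 3) ≈ -701.67)
f = -1712120 (f = Add(12544, Mul(-1, 1724664)) = Add(12544, -1724664) = -1712120)
Add(f, Mul(Function('u')(25), D)) = Add(-1712120, Mul(Add(35, 25), Rational(-2105, 3))) = Add(-1712120, Mul(60, Rational(-2105, 3))) = Add(-1712120, -42100) = -1754220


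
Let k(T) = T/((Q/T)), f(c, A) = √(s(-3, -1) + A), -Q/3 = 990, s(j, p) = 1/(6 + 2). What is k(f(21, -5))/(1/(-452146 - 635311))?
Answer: -14136941/7920 ≈ -1785.0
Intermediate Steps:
s(j, p) = ⅛ (s(j, p) = 1/8 = ⅛)
Q = -2970 (Q = -3*990 = -2970)
f(c, A) = √(⅛ + A)
k(T) = -T²/2970 (k(T) = T/((-2970/T)) = T*(-T/2970) = -T²/2970)
k(f(21, -5))/(1/(-452146 - 635311)) = (-(√(2 + 16*(-5))/4)²/2970)/(1/(-452146 - 635311)) = (-(√(2 - 80)/4)²/2970)/(1/(-1087457)) = (-(√(-78)/4)²/2970)/(-1/1087457) = -((I*√78)/4)²/2970*(-1087457) = -(I*√78/4)²/2970*(-1087457) = -1/2970*(-39/8)*(-1087457) = (13/7920)*(-1087457) = -14136941/7920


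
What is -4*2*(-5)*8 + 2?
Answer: 322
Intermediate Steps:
-4*2*(-5)*8 + 2 = -8*(-5)*8 + 2 = -1*(-40)*8 + 2 = 40*8 + 2 = 320 + 2 = 322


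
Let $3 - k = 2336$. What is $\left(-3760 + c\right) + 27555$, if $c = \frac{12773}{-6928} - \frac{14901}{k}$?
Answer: $\frac{384672590799}{16163024} \approx 23800.0$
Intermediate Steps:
$k = -2333$ ($k = 3 - 2336 = -2333$)
$c = \frac{73434719}{16163024}$ ($c = \frac{12773}{-6928} - \frac{14901}{-2333} = 12773 \left(- \frac{1}{6928}\right) - - \frac{14901}{2333} = - \frac{12773}{6928} + \frac{14901}{2333} = \frac{73434719}{16163024} \approx 4.5434$)
$\left(-3760 + c\right) + 27555 = \left(-3760 + \frac{73434719}{16163024}\right) + 27555 = - \frac{60699535521}{16163024} + 27555 = \frac{384672590799}{16163024}$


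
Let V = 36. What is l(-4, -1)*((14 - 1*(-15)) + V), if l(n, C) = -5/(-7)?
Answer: 325/7 ≈ 46.429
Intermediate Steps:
l(n, C) = 5/7 (l(n, C) = -5*(-⅐) = 5/7)
l(-4, -1)*((14 - 1*(-15)) + V) = 5*((14 - 1*(-15)) + 36)/7 = 5*((14 + 15) + 36)/7 = 5*(29 + 36)/7 = (5/7)*65 = 325/7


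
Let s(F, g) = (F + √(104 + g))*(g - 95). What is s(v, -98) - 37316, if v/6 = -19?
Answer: -15314 - 193*√6 ≈ -15787.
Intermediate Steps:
v = -114 (v = 6*(-19) = -114)
s(F, g) = (-95 + g)*(F + √(104 + g)) (s(F, g) = (F + √(104 + g))*(-95 + g) = (-95 + g)*(F + √(104 + g)))
s(v, -98) - 37316 = (-95*(-114) - 95*√(104 - 98) - 114*(-98) - 98*√(104 - 98)) - 37316 = (10830 - 95*√6 + 11172 - 98*√6) - 37316 = (22002 - 193*√6) - 37316 = -15314 - 193*√6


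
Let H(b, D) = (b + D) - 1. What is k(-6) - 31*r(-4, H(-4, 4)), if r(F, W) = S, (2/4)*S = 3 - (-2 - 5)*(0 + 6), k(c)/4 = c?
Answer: -2814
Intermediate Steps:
k(c) = 4*c
S = 90 (S = 2*(3 - (-2 - 5)*(0 + 6)) = 2*(3 - (-7)*6) = 2*(3 - 1*(-42)) = 2*(3 + 42) = 2*45 = 90)
H(b, D) = -1 + D + b (H(b, D) = (D + b) - 1 = -1 + D + b)
r(F, W) = 90
k(-6) - 31*r(-4, H(-4, 4)) = 4*(-6) - 31*90 = -24 - 2790 = -2814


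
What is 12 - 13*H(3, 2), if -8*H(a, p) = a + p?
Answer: 161/8 ≈ 20.125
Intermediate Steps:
H(a, p) = -a/8 - p/8 (H(a, p) = -(a + p)/8 = -a/8 - p/8)
12 - 13*H(3, 2) = 12 - 13*(-1/8*3 - 1/8*2) = 12 - 13*(-3/8 - 1/4) = 12 - 13*(-5/8) = 12 + 65/8 = 161/8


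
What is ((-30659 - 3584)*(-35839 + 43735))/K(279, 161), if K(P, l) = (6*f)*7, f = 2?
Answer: -3218842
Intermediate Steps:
K(P, l) = 84 (K(P, l) = (6*2)*7 = 12*7 = 84)
((-30659 - 3584)*(-35839 + 43735))/K(279, 161) = ((-30659 - 3584)*(-35839 + 43735))/84 = -34243*7896*(1/84) = -270382728*1/84 = -3218842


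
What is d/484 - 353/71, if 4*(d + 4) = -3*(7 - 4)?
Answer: -685183/137456 ≈ -4.9847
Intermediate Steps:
d = -25/4 (d = -4 + (-3*(7 - 4))/4 = -4 + (-3*3)/4 = -4 + (1/4)*(-9) = -4 - 9/4 = -25/4 ≈ -6.2500)
d/484 - 353/71 = -25/4/484 - 353/71 = -25/4*1/484 - 353*1/71 = -25/1936 - 353/71 = -685183/137456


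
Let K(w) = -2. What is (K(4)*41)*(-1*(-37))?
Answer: -3034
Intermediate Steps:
(K(4)*41)*(-1*(-37)) = (-2*41)*(-1*(-37)) = -82*37 = -3034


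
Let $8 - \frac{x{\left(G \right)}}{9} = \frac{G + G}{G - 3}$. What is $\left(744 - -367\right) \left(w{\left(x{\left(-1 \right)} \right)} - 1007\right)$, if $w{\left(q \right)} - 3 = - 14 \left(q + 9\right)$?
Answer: $-2305325$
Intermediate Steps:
$x{\left(G \right)} = 72 - \frac{18 G}{-3 + G}$ ($x{\left(G \right)} = 72 - 9 \frac{G + G}{G - 3} = 72 - 9 \frac{2 G}{-3 + G} = 72 - \frac{18 G}{-3 + G}$)
$w{\left(q \right)} = -123 - 14 q$ ($w{\left(q \right)} = 3 - 14 \left(q + 9\right) = 3 - 14 \left(9 + q\right) = 3 - \left(126 + 14 q\right) = -123 - 14 q$)
$\left(744 - -367\right) \left(w{\left(x{\left(-1 \right)} \right)} - 1007\right) = \left(744 - -367\right) \left(\left(-123 - 14 \frac{54 \left(-4 - 1\right)}{-3 - 1}\right) - 1007\right) = \left(744 + 367\right) \left(\left(-123 - 14 \cdot 54 \frac{1}{-4} \left(-5\right)\right) - 1007\right) = 1111 \left(\left(-123 - 14 \cdot 54 \left(- \frac{1}{4}\right) \left(-5\right)\right) - 1007\right) = 1111 \left(\left(-123 - 945\right) - 1007\right) = 1111 \left(-1068 - 1007\right) = 1111 \left(-2075\right) = -2305325$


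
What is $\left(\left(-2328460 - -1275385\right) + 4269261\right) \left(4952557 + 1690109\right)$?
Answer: $21364049391876$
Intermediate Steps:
$\left(\left(-2328460 - -1275385\right) + 4269261\right) \left(4952557 + 1690109\right) = \left(\left(-2328460 + 1275385\right) + 4269261\right) 6642666 = \left(-1053075 + 4269261\right) 6642666 = 3216186 \cdot 6642666 = 21364049391876$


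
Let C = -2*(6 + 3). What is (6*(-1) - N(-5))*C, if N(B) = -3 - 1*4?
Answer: -18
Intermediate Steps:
N(B) = -7 (N(B) = -3 - 4 = -7)
C = -18 (C = -2*9 = -18)
(6*(-1) - N(-5))*C = (6*(-1) - 1*(-7))*(-18) = (-6 + 7)*(-18) = 1*(-18) = -18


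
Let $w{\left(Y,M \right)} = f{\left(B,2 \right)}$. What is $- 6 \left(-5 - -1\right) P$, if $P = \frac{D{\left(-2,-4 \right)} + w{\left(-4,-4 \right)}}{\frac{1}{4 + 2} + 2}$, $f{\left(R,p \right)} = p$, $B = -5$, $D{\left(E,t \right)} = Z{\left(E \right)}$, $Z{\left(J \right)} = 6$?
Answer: $\frac{1152}{13} \approx 88.615$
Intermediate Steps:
$D{\left(E,t \right)} = 6$
$w{\left(Y,M \right)} = 2$
$P = \frac{48}{13}$ ($P = \frac{6 + 2}{\frac{1}{4 + 2} + 2} = \frac{8}{\frac{1}{6} + 2} = \frac{8}{\frac{13}{6}} = 8 \cdot \frac{6}{13} = \frac{48}{13} \approx 3.6923$)
$- 6 \left(-5 - -1\right) P = - 6 \left(-5 - -1\right) \frac{48}{13} = - 6 \left(-5 + 1\right) \frac{48}{13} = \left(-6\right) \left(-4\right) \frac{48}{13} = 24 \cdot \frac{48}{13} = \frac{1152}{13}$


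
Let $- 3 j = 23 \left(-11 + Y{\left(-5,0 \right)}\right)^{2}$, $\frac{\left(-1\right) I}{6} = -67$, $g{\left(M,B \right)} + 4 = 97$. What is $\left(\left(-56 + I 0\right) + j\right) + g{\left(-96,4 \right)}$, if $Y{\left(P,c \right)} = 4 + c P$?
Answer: $- \frac{1016}{3} \approx -338.67$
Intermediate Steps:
$g{\left(M,B \right)} = 93$ ($g{\left(M,B \right)} = -4 + 97 = 93$)
$I = 402$ ($I = \left(-6\right) \left(-67\right) = 402$)
$Y{\left(P,c \right)} = 4 + P c$
$j = - \frac{1127}{3}$ ($j = - \frac{23 \left(-11 + \left(4 - 0\right)\right)^{2}}{3} = - \frac{23 \left(-11 + \left(4 + 0\right)\right)^{2}}{3} = - \frac{23 \left(-11 + 4\right)^{2}}{3} = - \frac{23 \left(-7\right)^{2}}{3} = - \frac{23 \cdot 49}{3} = \left(- \frac{1}{3}\right) 1127 = - \frac{1127}{3} \approx -375.67$)
$\left(\left(-56 + I 0\right) + j\right) + g{\left(-96,4 \right)} = \left(\left(-56 + 402 \cdot 0\right) - \frac{1127}{3}\right) + 93 = \left(\left(-56 + 0\right) - \frac{1127}{3}\right) + 93 = \left(-56 - \frac{1127}{3}\right) + 93 = - \frac{1295}{3} + 93 = - \frac{1016}{3}$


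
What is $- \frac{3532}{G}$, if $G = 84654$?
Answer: $- \frac{1766}{42327} \approx -0.041723$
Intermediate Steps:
$- \frac{3532}{G} = - \frac{3532}{84654} = \left(-1\right) \frac{1766}{42327} = - \frac{1766}{42327}$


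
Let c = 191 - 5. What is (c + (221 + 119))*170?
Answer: 89420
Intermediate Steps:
c = 186
(c + (221 + 119))*170 = (186 + (221 + 119))*170 = (186 + 340)*170 = 526*170 = 89420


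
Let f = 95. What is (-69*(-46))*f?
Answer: 301530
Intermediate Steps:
(-69*(-46))*f = -69*(-46)*95 = 3174*95 = 301530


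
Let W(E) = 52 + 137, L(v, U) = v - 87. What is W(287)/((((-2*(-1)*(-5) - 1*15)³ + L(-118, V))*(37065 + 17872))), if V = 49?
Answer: -189/869652710 ≈ -2.1733e-7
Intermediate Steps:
L(v, U) = -87 + v
W(E) = 189
W(287)/((((-2*(-1)*(-5) - 1*15)³ + L(-118, V))*(37065 + 17872))) = 189/((((-2*(-1)*(-5) - 1*15)³ + (-87 - 118))*(37065 + 17872))) = 189/((((2*(-5) - 15)³ - 205)*54937)) = 189/((((-10 - 15)³ - 205)*54937)) = 189/((((-25)³ - 205)*54937)) = 189/(((-15625 - 205)*54937)) = 189/((-15830*54937)) = 189/(-869652710) = 189*(-1/869652710) = -189/869652710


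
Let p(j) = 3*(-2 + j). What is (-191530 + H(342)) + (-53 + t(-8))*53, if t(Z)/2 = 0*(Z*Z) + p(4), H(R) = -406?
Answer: -194109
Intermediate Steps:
p(j) = -6 + 3*j
t(Z) = 12 (t(Z) = 2*(0*(Z*Z) + (-6 + 3*4)) = 2*(0*Z² + (-6 + 12)) = 2*(0 + 6) = 2*6 = 12)
(-191530 + H(342)) + (-53 + t(-8))*53 = (-191530 - 406) + (-53 + 12)*53 = -191936 - 41*53 = -191936 - 2173 = -194109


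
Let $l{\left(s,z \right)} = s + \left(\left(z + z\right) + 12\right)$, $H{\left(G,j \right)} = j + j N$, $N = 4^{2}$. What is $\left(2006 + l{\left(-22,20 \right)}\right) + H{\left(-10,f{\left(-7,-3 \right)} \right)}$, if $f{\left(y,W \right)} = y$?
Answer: $1917$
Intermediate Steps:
$N = 16$
$H{\left(G,j \right)} = 17 j$ ($H{\left(G,j \right)} = j + j 16 = j + 16 j = 17 j$)
$l{\left(s,z \right)} = 12 + s + 2 z$ ($l{\left(s,z \right)} = s + \left(2 z + 12\right) = s + \left(12 + 2 z\right) = 12 + s + 2 z$)
$\left(2006 + l{\left(-22,20 \right)}\right) + H{\left(-10,f{\left(-7,-3 \right)} \right)} = \left(2006 + \left(12 - 22 + 2 \cdot 20\right)\right) + 17 \left(-7\right) = \left(2006 + \left(12 - 22 + 40\right)\right) - 119 = \left(2006 + 30\right) - 119 = 2036 - 119 = 1917$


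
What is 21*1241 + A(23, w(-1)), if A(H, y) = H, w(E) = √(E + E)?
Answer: 26084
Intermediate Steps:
w(E) = √2*√E (w(E) = √(2*E) = √2*√E)
21*1241 + A(23, w(-1)) = 21*1241 + 23 = 26061 + 23 = 26084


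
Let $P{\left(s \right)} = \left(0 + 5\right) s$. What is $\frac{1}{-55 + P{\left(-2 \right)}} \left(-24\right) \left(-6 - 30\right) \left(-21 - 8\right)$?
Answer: $\frac{25056}{65} \approx 385.48$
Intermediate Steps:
$P{\left(s \right)} = 5 s$
$\frac{1}{-55 + P{\left(-2 \right)}} \left(-24\right) \left(-6 - 30\right) \left(-21 - 8\right) = \frac{1}{-55 + 5 \left(-2\right)} \left(-24\right) \left(-6 - 30\right) \left(-21 - 8\right) = \frac{1}{-55 - 10} \left(-24\right) \left(\left(-36\right) \left(-29\right)\right) = \frac{1}{-65} \left(-24\right) 1044 = \left(- \frac{1}{65}\right) \left(-24\right) 1044 = \frac{24}{65} \cdot 1044 = \frac{25056}{65}$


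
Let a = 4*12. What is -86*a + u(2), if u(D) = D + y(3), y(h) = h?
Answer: -4123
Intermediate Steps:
u(D) = 3 + D (u(D) = D + 3 = 3 + D)
a = 48
-86*a + u(2) = -86*48 + (3 + 2) = -4128 + 5 = -4123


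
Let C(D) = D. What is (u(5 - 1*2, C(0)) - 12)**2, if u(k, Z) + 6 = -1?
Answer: 361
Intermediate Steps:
u(k, Z) = -7 (u(k, Z) = -6 - 1 = -7)
(u(5 - 1*2, C(0)) - 12)**2 = (-7 - 12)**2 = (-19)**2 = 361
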